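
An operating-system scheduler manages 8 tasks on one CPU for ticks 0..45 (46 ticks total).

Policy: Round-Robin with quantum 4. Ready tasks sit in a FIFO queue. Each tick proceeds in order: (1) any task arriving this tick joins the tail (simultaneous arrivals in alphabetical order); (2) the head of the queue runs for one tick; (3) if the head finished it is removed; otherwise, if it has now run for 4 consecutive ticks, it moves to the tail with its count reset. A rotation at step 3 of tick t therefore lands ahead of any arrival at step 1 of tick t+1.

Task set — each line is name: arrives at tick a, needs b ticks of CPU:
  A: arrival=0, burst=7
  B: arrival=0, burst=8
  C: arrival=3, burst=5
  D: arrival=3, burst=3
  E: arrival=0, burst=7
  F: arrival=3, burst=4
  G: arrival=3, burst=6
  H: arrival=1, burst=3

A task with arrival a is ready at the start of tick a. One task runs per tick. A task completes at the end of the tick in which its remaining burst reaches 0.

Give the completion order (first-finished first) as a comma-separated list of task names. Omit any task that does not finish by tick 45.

t=0: queue=[A,B,E] q_used=0 → run A
t=1: queue=[A,B,E,H] q_used=1 → run A
t=2: queue=[A,B,E,H] q_used=2 → run A
t=3: queue=[A,B,E,H,C,D,F,G] q_used=3 → run A
t=4: queue=[B,E,H,C,D,F,G,A] q_used=0 → run B
t=5: queue=[B,E,H,C,D,F,G,A] q_used=1 → run B
t=6: queue=[B,E,H,C,D,F,G,A] q_used=2 → run B
t=7: queue=[B,E,H,C,D,F,G,A] q_used=3 → run B
t=8: queue=[E,H,C,D,F,G,A,B] q_used=0 → run E
t=9: queue=[E,H,C,D,F,G,A,B] q_used=1 → run E
t=10: queue=[E,H,C,D,F,G,A,B] q_used=2 → run E
t=11: queue=[E,H,C,D,F,G,A,B] q_used=3 → run E
t=12: queue=[H,C,D,F,G,A,B,E] q_used=0 → run H
t=13: queue=[H,C,D,F,G,A,B,E] q_used=1 → run H
t=14: queue=[H,C,D,F,G,A,B,E] q_used=2 → run H
t=15: queue=[C,D,F,G,A,B,E] q_used=0 → run C
t=16: queue=[C,D,F,G,A,B,E] q_used=1 → run C
t=17: queue=[C,D,F,G,A,B,E] q_used=2 → run C
t=18: queue=[C,D,F,G,A,B,E] q_used=3 → run C
t=19: queue=[D,F,G,A,B,E,C] q_used=0 → run D
t=20: queue=[D,F,G,A,B,E,C] q_used=1 → run D
t=21: queue=[D,F,G,A,B,E,C] q_used=2 → run D
t=22: queue=[F,G,A,B,E,C] q_used=0 → run F
t=23: queue=[F,G,A,B,E,C] q_used=1 → run F
t=24: queue=[F,G,A,B,E,C] q_used=2 → run F
t=25: queue=[F,G,A,B,E,C] q_used=3 → run F
t=26: queue=[G,A,B,E,C] q_used=0 → run G
t=27: queue=[G,A,B,E,C] q_used=1 → run G
t=28: queue=[G,A,B,E,C] q_used=2 → run G
t=29: queue=[G,A,B,E,C] q_used=3 → run G
t=30: queue=[A,B,E,C,G] q_used=0 → run A
t=31: queue=[A,B,E,C,G] q_used=1 → run A
t=32: queue=[A,B,E,C,G] q_used=2 → run A
t=33: queue=[B,E,C,G] q_used=0 → run B
t=34: queue=[B,E,C,G] q_used=1 → run B
t=35: queue=[B,E,C,G] q_used=2 → run B
t=36: queue=[B,E,C,G] q_used=3 → run B
t=37: queue=[E,C,G] q_used=0 → run E
t=38: queue=[E,C,G] q_used=1 → run E
t=39: queue=[E,C,G] q_used=2 → run E
t=40: queue=[C,G] q_used=0 → run C
t=41: queue=[G] q_used=0 → run G
t=42: queue=[G] q_used=1 → run G
t=43: (idle)
t=44: (idle)
t=45: (idle)

completion order = H, D, F, A, B, E, C, G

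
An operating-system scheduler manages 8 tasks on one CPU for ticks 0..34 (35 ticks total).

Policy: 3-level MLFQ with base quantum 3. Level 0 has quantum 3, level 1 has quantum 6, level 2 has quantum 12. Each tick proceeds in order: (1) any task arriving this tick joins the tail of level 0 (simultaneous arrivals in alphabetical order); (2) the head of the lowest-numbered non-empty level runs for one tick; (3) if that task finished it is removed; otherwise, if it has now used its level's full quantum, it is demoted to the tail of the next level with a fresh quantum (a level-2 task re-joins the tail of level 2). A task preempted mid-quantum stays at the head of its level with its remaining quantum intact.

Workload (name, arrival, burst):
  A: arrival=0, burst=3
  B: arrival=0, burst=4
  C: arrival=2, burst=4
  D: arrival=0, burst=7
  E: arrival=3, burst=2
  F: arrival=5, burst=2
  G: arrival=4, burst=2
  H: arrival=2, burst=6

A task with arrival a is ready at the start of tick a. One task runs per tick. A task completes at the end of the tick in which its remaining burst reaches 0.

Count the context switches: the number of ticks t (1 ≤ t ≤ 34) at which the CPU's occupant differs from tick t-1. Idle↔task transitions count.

t=0: L0/L1/L2 = ABD/-/- → run A
t=1: L0/L1/L2 = ABD/-/- → run A
t=2: L0/L1/L2 = ABDCH/-/- → run A
t=3: L0/L1/L2 = BDCHE/-/- → run B
t=4: L0/L1/L2 = BDCHEG/-/- → run B
t=5: L0/L1/L2 = BDCHEGF/-/- → run B
t=6: L0/L1/L2 = DCHEGF/B/- → run D
t=7: L0/L1/L2 = DCHEGF/B/- → run D
t=8: L0/L1/L2 = DCHEGF/B/- → run D
t=9: L0/L1/L2 = CHEGF/BD/- → run C
t=10: L0/L1/L2 = CHEGF/BD/- → run C
t=11: L0/L1/L2 = CHEGF/BD/- → run C
t=12: L0/L1/L2 = HEGF/BDC/- → run H
t=13: L0/L1/L2 = HEGF/BDC/- → run H
t=14: L0/L1/L2 = HEGF/BDC/- → run H
t=15: L0/L1/L2 = EGF/BDCH/- → run E
t=16: L0/L1/L2 = EGF/BDCH/- → run E
t=17: L0/L1/L2 = GF/BDCH/- → run G
t=18: L0/L1/L2 = GF/BDCH/- → run G
t=19: L0/L1/L2 = F/BDCH/- → run F
t=20: L0/L1/L2 = F/BDCH/- → run F
t=21: L0/L1/L2 = -/BDCH/- → run B
t=22: L0/L1/L2 = -/DCH/- → run D
t=23: L0/L1/L2 = -/DCH/- → run D
t=24: L0/L1/L2 = -/DCH/- → run D
t=25: L0/L1/L2 = -/DCH/- → run D
t=26: L0/L1/L2 = -/CH/- → run C
t=27: L0/L1/L2 = -/H/- → run H
t=28: L0/L1/L2 = -/H/- → run H
t=29: L0/L1/L2 = -/H/- → run H
t=30: (idle)
t=31: (idle)
t=32: (idle)
t=33: (idle)
t=34: (idle)

context switches = 12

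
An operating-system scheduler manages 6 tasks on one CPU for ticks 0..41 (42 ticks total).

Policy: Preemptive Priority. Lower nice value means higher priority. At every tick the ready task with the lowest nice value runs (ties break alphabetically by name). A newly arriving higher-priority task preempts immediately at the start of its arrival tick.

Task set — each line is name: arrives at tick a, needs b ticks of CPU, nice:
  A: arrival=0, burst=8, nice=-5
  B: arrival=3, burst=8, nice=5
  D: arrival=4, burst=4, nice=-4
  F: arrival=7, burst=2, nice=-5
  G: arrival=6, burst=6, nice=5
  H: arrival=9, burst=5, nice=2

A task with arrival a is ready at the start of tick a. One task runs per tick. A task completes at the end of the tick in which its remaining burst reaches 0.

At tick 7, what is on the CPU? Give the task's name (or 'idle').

running at tick 7 = A

t=0: ready={A} → run A
t=1: ready={A} → run A
t=2: ready={A} → run A
t=3: ready={A,B} → run A
t=4: ready={A,B,D} → run A
t=5: ready={A,B,D} → run A
t=6: ready={A,B,D,G} → run A
t=7: ready={A,B,D,F,G} → run A
t=8: ready={B,D,F,G} → run F
t=9: ready={B,D,F,G,H} → run F
t=10: ready={B,D,G,H} → run D
t=11: ready={B,D,G,H} → run D
t=12: ready={B,D,G,H} → run D
t=13: ready={B,D,G,H} → run D
t=14: ready={B,G,H} → run H
t=15: ready={B,G,H} → run H
t=16: ready={B,G,H} → run H
t=17: ready={B,G,H} → run H
t=18: ready={B,G,H} → run H
t=19: ready={B,G} → run B
t=20: ready={B,G} → run B
t=21: ready={B,G} → run B
t=22: ready={B,G} → run B
t=23: ready={B,G} → run B
t=24: ready={B,G} → run B
t=25: ready={B,G} → run B
t=26: ready={B,G} → run B
t=27: ready={G} → run G
t=28: ready={G} → run G
t=29: ready={G} → run G
t=30: ready={G} → run G
t=31: ready={G} → run G
t=32: ready={G} → run G
t=33: (idle)
t=34: (idle)
t=35: (idle)
t=36: (idle)
t=37: (idle)
t=38: (idle)
t=39: (idle)
t=40: (idle)
t=41: (idle)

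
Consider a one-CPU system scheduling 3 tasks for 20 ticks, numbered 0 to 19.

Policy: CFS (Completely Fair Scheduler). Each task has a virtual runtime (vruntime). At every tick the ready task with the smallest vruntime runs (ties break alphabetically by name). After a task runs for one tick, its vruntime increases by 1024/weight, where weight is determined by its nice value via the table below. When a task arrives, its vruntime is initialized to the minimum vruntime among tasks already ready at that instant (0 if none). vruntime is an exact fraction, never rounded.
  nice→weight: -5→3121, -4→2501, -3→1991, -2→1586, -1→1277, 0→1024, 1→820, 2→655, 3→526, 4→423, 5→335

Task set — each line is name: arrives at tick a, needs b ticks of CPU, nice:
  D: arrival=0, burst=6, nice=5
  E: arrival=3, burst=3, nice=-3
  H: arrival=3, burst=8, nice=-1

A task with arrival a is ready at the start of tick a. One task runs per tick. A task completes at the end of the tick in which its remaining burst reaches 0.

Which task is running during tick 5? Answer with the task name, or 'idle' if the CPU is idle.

t=0: vr[D=0] → run D
t=1: vr[D=1024/335] → run D
t=2: vr[D=2048/335] → run D
t=3: vr[D=3072/335 E=3072/335 H=3072/335] → run D
t=4: vr[D=4096/335 E=3072/335 H=3072/335] → run E
t=5: vr[D=4096/335 E=6459392/666985 H=3072/335] → run H
t=6: vr[D=4096/335 E=6459392/666985 H=4265984/427795] → run E
t=7: vr[D=4096/335 E=6802432/666985 H=4265984/427795] → run H
t=8: vr[D=4096/335 E=6802432/666985 H=4609024/427795] → run E
t=9: vr[D=4096/335 H=4609024/427795] → run H
t=10: vr[D=4096/335 H=4952064/427795] → run H
t=11: vr[D=4096/335 H=5295104/427795] → run D
t=12: vr[D=1024/67 H=5295104/427795] → run H
t=13: vr[D=1024/67 H=5638144/427795] → run H
t=14: vr[D=1024/67 H=5981184/427795] → run H
t=15: vr[D=1024/67 H=6324224/427795] → run H
t=16: vr[D=1024/67] → run D
t=17: (idle)
t=18: (idle)
t=19: (idle)

running at tick 5 = H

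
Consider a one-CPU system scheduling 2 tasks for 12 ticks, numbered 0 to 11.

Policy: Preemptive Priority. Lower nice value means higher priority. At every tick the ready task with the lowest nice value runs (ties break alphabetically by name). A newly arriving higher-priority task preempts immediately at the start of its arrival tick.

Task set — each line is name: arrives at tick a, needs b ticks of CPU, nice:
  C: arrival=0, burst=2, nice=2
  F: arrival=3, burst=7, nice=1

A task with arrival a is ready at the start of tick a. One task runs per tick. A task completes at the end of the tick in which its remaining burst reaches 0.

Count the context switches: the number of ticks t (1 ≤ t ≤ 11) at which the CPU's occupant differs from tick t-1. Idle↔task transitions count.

t=0: ready={C} → run C
t=1: ready={C} → run C
t=2: (idle)
t=3: ready={F} → run F
t=4: ready={F} → run F
t=5: ready={F} → run F
t=6: ready={F} → run F
t=7: ready={F} → run F
t=8: ready={F} → run F
t=9: ready={F} → run F
t=10: (idle)
t=11: (idle)

context switches = 3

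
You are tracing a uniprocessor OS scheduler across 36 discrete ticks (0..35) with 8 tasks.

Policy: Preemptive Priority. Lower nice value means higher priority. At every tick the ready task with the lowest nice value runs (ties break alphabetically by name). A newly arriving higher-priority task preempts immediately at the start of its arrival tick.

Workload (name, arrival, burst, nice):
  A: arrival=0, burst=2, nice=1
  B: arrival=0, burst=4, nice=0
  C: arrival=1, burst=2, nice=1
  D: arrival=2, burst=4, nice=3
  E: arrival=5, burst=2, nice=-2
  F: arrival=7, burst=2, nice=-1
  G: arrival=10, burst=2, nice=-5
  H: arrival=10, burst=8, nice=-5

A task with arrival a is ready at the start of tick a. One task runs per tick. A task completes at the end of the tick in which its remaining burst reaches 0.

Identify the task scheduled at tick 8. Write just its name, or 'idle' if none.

t=0: ready={A,B} → run B
t=1: ready={A,B,C} → run B
t=2: ready={A,B,C,D} → run B
t=3: ready={A,B,C,D} → run B
t=4: ready={A,C,D} → run A
t=5: ready={A,C,D,E} → run E
t=6: ready={A,C,D,E} → run E
t=7: ready={A,C,D,F} → run F
t=8: ready={A,C,D,F} → run F
t=9: ready={A,C,D} → run A
t=10: ready={C,D,G,H} → run G
t=11: ready={C,D,G,H} → run G
t=12: ready={C,D,H} → run H
t=13: ready={C,D,H} → run H
t=14: ready={C,D,H} → run H
t=15: ready={C,D,H} → run H
t=16: ready={C,D,H} → run H
t=17: ready={C,D,H} → run H
t=18: ready={C,D,H} → run H
t=19: ready={C,D,H} → run H
t=20: ready={C,D} → run C
t=21: ready={C,D} → run C
t=22: ready={D} → run D
t=23: ready={D} → run D
t=24: ready={D} → run D
t=25: ready={D} → run D
t=26: (idle)
t=27: (idle)
t=28: (idle)
t=29: (idle)
t=30: (idle)
t=31: (idle)
t=32: (idle)
t=33: (idle)
t=34: (idle)
t=35: (idle)

running at tick 8 = F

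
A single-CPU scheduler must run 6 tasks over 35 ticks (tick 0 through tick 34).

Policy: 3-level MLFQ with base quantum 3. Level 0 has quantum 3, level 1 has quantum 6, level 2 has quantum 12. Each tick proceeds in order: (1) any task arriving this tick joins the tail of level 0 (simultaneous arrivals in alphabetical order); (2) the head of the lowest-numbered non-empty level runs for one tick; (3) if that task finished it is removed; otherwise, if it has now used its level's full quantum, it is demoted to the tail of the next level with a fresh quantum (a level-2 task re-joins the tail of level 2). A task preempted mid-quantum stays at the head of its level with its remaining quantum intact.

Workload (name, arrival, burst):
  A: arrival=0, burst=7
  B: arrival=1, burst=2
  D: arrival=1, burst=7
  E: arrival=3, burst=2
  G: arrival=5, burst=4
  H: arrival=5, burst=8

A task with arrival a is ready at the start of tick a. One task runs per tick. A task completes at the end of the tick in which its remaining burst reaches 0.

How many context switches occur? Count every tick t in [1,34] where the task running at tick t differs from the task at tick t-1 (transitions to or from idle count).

context switches = 10

t=0: L0/L1/L2 = A/-/- → run A
t=1: L0/L1/L2 = ABD/-/- → run A
t=2: L0/L1/L2 = ABD/-/- → run A
t=3: L0/L1/L2 = BDE/A/- → run B
t=4: L0/L1/L2 = BDE/A/- → run B
t=5: L0/L1/L2 = DEGH/A/- → run D
t=6: L0/L1/L2 = DEGH/A/- → run D
t=7: L0/L1/L2 = DEGH/A/- → run D
t=8: L0/L1/L2 = EGH/AD/- → run E
t=9: L0/L1/L2 = EGH/AD/- → run E
t=10: L0/L1/L2 = GH/AD/- → run G
t=11: L0/L1/L2 = GH/AD/- → run G
t=12: L0/L1/L2 = GH/AD/- → run G
t=13: L0/L1/L2 = H/ADG/- → run H
t=14: L0/L1/L2 = H/ADG/- → run H
t=15: L0/L1/L2 = H/ADG/- → run H
t=16: L0/L1/L2 = -/ADGH/- → run A
t=17: L0/L1/L2 = -/ADGH/- → run A
t=18: L0/L1/L2 = -/ADGH/- → run A
t=19: L0/L1/L2 = -/ADGH/- → run A
t=20: L0/L1/L2 = -/DGH/- → run D
t=21: L0/L1/L2 = -/DGH/- → run D
t=22: L0/L1/L2 = -/DGH/- → run D
t=23: L0/L1/L2 = -/DGH/- → run D
t=24: L0/L1/L2 = -/GH/- → run G
t=25: L0/L1/L2 = -/H/- → run H
t=26: L0/L1/L2 = -/H/- → run H
t=27: L0/L1/L2 = -/H/- → run H
t=28: L0/L1/L2 = -/H/- → run H
t=29: L0/L1/L2 = -/H/- → run H
t=30: (idle)
t=31: (idle)
t=32: (idle)
t=33: (idle)
t=34: (idle)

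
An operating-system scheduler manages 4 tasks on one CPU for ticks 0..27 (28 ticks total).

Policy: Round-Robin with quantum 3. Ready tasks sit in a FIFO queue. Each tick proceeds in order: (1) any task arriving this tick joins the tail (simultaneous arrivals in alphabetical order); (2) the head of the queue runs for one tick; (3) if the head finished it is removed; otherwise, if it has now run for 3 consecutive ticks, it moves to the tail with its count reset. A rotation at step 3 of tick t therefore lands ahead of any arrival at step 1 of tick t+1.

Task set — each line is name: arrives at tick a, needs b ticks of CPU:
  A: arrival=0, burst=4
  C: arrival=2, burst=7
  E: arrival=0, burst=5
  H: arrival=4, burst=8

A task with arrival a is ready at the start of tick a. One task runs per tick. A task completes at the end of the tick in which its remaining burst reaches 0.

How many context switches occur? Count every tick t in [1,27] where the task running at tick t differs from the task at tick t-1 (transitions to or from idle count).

context switches = 10

t=0: queue=[A,E] q_used=0 → run A
t=1: queue=[A,E] q_used=1 → run A
t=2: queue=[A,E,C] q_used=2 → run A
t=3: queue=[E,C,A] q_used=0 → run E
t=4: queue=[E,C,A,H] q_used=1 → run E
t=5: queue=[E,C,A,H] q_used=2 → run E
t=6: queue=[C,A,H,E] q_used=0 → run C
t=7: queue=[C,A,H,E] q_used=1 → run C
t=8: queue=[C,A,H,E] q_used=2 → run C
t=9: queue=[A,H,E,C] q_used=0 → run A
t=10: queue=[H,E,C] q_used=0 → run H
t=11: queue=[H,E,C] q_used=1 → run H
t=12: queue=[H,E,C] q_used=2 → run H
t=13: queue=[E,C,H] q_used=0 → run E
t=14: queue=[E,C,H] q_used=1 → run E
t=15: queue=[C,H] q_used=0 → run C
t=16: queue=[C,H] q_used=1 → run C
t=17: queue=[C,H] q_used=2 → run C
t=18: queue=[H,C] q_used=0 → run H
t=19: queue=[H,C] q_used=1 → run H
t=20: queue=[H,C] q_used=2 → run H
t=21: queue=[C,H] q_used=0 → run C
t=22: queue=[H] q_used=0 → run H
t=23: queue=[H] q_used=1 → run H
t=24: (idle)
t=25: (idle)
t=26: (idle)
t=27: (idle)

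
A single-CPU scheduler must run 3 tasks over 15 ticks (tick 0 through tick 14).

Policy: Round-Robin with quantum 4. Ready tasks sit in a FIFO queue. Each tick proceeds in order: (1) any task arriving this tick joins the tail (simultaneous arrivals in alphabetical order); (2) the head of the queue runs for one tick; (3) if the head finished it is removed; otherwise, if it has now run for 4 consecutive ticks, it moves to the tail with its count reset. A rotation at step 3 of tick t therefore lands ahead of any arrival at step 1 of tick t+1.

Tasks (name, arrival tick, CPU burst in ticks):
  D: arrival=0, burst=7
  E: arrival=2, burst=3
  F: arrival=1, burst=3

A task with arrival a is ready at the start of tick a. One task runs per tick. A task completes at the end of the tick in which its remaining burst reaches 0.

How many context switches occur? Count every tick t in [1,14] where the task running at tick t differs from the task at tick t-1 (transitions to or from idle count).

t=0: queue=[D] q_used=0 → run D
t=1: queue=[D,F] q_used=1 → run D
t=2: queue=[D,F,E] q_used=2 → run D
t=3: queue=[D,F,E] q_used=3 → run D
t=4: queue=[F,E,D] q_used=0 → run F
t=5: queue=[F,E,D] q_used=1 → run F
t=6: queue=[F,E,D] q_used=2 → run F
t=7: queue=[E,D] q_used=0 → run E
t=8: queue=[E,D] q_used=1 → run E
t=9: queue=[E,D] q_used=2 → run E
t=10: queue=[D] q_used=0 → run D
t=11: queue=[D] q_used=1 → run D
t=12: queue=[D] q_used=2 → run D
t=13: (idle)
t=14: (idle)

context switches = 4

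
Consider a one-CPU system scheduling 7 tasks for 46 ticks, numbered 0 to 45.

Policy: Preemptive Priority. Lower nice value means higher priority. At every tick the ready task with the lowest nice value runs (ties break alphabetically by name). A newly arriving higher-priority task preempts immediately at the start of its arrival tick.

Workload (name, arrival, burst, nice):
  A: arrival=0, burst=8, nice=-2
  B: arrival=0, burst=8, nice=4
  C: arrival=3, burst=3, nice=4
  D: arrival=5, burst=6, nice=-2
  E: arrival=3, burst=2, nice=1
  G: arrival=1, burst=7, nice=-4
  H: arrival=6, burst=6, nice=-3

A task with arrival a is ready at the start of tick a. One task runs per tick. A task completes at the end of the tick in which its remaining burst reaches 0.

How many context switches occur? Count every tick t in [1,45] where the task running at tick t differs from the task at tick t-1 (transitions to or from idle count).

t=0: ready={A,B} → run A
t=1: ready={A,B,G} → run G
t=2: ready={A,B,G} → run G
t=3: ready={A,B,C,E,G} → run G
t=4: ready={A,B,C,E,G} → run G
t=5: ready={A,B,C,D,E,G} → run G
t=6: ready={A,B,C,D,E,G,H} → run G
t=7: ready={A,B,C,D,E,G,H} → run G
t=8: ready={A,B,C,D,E,H} → run H
t=9: ready={A,B,C,D,E,H} → run H
t=10: ready={A,B,C,D,E,H} → run H
t=11: ready={A,B,C,D,E,H} → run H
t=12: ready={A,B,C,D,E,H} → run H
t=13: ready={A,B,C,D,E,H} → run H
t=14: ready={A,B,C,D,E} → run A
t=15: ready={A,B,C,D,E} → run A
t=16: ready={A,B,C,D,E} → run A
t=17: ready={A,B,C,D,E} → run A
t=18: ready={A,B,C,D,E} → run A
t=19: ready={A,B,C,D,E} → run A
t=20: ready={A,B,C,D,E} → run A
t=21: ready={B,C,D,E} → run D
t=22: ready={B,C,D,E} → run D
t=23: ready={B,C,D,E} → run D
t=24: ready={B,C,D,E} → run D
t=25: ready={B,C,D,E} → run D
t=26: ready={B,C,D,E} → run D
t=27: ready={B,C,E} → run E
t=28: ready={B,C,E} → run E
t=29: ready={B,C} → run B
t=30: ready={B,C} → run B
t=31: ready={B,C} → run B
t=32: ready={B,C} → run B
t=33: ready={B,C} → run B
t=34: ready={B,C} → run B
t=35: ready={B,C} → run B
t=36: ready={B,C} → run B
t=37: ready={C} → run C
t=38: ready={C} → run C
t=39: ready={C} → run C
t=40: (idle)
t=41: (idle)
t=42: (idle)
t=43: (idle)
t=44: (idle)
t=45: (idle)

context switches = 8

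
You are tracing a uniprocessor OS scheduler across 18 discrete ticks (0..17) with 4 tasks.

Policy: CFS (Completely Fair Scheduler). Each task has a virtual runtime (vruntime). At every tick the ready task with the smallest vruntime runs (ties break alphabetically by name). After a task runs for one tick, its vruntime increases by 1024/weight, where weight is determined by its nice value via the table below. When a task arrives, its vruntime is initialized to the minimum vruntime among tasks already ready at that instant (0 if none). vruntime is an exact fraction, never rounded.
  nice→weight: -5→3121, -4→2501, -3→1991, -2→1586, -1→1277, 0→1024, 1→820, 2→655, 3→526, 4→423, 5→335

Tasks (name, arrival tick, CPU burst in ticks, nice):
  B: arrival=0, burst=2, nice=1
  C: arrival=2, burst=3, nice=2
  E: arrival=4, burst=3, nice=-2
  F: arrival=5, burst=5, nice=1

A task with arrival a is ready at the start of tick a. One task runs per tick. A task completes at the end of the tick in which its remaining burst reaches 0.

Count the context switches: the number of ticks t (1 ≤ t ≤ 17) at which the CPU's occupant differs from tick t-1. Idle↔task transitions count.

context switches = 8

t=0: vr[B=0] → run B
t=1: vr[B=256/205] → run B
t=2: vr[C=0] → run C
t=3: vr[C=1024/655] → run C
t=4: vr[C=2048/655 E=2048/655] → run C
t=5: vr[E=2048/655 F=2048/655] → run E
t=6: vr[E=1959424/519415 F=2048/655] → run F
t=7: vr[E=1959424/519415 F=117504/26855] → run E
t=8: vr[E=2294784/519415 F=117504/26855] → run F
t=9: vr[E=2294784/519415 F=30208/5371] → run E
t=10: vr[F=30208/5371] → run F
t=11: vr[F=184576/26855] → run F
t=12: vr[F=218112/26855] → run F
t=13: (idle)
t=14: (idle)
t=15: (idle)
t=16: (idle)
t=17: (idle)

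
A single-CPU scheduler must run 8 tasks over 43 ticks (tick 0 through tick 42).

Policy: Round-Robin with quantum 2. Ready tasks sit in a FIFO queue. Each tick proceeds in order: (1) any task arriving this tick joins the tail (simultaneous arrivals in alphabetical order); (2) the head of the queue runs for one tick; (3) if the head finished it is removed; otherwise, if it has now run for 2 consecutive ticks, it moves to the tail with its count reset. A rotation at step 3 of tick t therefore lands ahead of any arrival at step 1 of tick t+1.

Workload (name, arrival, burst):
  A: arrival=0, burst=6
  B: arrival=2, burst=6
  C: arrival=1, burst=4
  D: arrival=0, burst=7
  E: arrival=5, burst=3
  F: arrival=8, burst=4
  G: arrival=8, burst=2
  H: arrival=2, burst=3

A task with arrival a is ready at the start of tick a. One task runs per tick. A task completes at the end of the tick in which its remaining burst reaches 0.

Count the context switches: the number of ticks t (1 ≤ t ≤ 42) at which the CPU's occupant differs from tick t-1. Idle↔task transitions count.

t=0: queue=[A,D] q_used=0 → run A
t=1: queue=[A,D,C] q_used=1 → run A
t=2: queue=[D,C,A,B,H] q_used=0 → run D
t=3: queue=[D,C,A,B,H] q_used=1 → run D
t=4: queue=[C,A,B,H,D] q_used=0 → run C
t=5: queue=[C,A,B,H,D,E] q_used=1 → run C
t=6: queue=[A,B,H,D,E,C] q_used=0 → run A
t=7: queue=[A,B,H,D,E,C] q_used=1 → run A
t=8: queue=[B,H,D,E,C,A,F,G] q_used=0 → run B
t=9: queue=[B,H,D,E,C,A,F,G] q_used=1 → run B
t=10: queue=[H,D,E,C,A,F,G,B] q_used=0 → run H
t=11: queue=[H,D,E,C,A,F,G,B] q_used=1 → run H
t=12: queue=[D,E,C,A,F,G,B,H] q_used=0 → run D
t=13: queue=[D,E,C,A,F,G,B,H] q_used=1 → run D
t=14: queue=[E,C,A,F,G,B,H,D] q_used=0 → run E
t=15: queue=[E,C,A,F,G,B,H,D] q_used=1 → run E
t=16: queue=[C,A,F,G,B,H,D,E] q_used=0 → run C
t=17: queue=[C,A,F,G,B,H,D,E] q_used=1 → run C
t=18: queue=[A,F,G,B,H,D,E] q_used=0 → run A
t=19: queue=[A,F,G,B,H,D,E] q_used=1 → run A
t=20: queue=[F,G,B,H,D,E] q_used=0 → run F
t=21: queue=[F,G,B,H,D,E] q_used=1 → run F
t=22: queue=[G,B,H,D,E,F] q_used=0 → run G
t=23: queue=[G,B,H,D,E,F] q_used=1 → run G
t=24: queue=[B,H,D,E,F] q_used=0 → run B
t=25: queue=[B,H,D,E,F] q_used=1 → run B
t=26: queue=[H,D,E,F,B] q_used=0 → run H
t=27: queue=[D,E,F,B] q_used=0 → run D
t=28: queue=[D,E,F,B] q_used=1 → run D
t=29: queue=[E,F,B,D] q_used=0 → run E
t=30: queue=[F,B,D] q_used=0 → run F
t=31: queue=[F,B,D] q_used=1 → run F
t=32: queue=[B,D] q_used=0 → run B
t=33: queue=[B,D] q_used=1 → run B
t=34: queue=[D] q_used=0 → run D
t=35: (idle)
t=36: (idle)
t=37: (idle)
t=38: (idle)
t=39: (idle)
t=40: (idle)
t=41: (idle)
t=42: (idle)

context switches = 19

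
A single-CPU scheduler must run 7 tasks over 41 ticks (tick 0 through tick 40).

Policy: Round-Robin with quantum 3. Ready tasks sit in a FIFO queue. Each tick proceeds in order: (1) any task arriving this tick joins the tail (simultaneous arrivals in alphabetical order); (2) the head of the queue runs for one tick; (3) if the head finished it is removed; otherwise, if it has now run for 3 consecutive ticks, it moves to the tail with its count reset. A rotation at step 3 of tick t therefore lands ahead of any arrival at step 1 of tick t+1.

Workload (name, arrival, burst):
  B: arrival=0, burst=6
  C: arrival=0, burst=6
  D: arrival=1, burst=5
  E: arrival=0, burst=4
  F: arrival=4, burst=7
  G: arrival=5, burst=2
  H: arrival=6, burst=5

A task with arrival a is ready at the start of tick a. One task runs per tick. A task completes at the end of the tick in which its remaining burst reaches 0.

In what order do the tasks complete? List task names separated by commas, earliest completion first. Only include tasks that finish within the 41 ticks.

completion order = B, G, C, E, D, H, F

t=0: queue=[B,C,E] q_used=0 → run B
t=1: queue=[B,C,E,D] q_used=1 → run B
t=2: queue=[B,C,E,D] q_used=2 → run B
t=3: queue=[C,E,D,B] q_used=0 → run C
t=4: queue=[C,E,D,B,F] q_used=1 → run C
t=5: queue=[C,E,D,B,F,G] q_used=2 → run C
t=6: queue=[E,D,B,F,G,C,H] q_used=0 → run E
t=7: queue=[E,D,B,F,G,C,H] q_used=1 → run E
t=8: queue=[E,D,B,F,G,C,H] q_used=2 → run E
t=9: queue=[D,B,F,G,C,H,E] q_used=0 → run D
t=10: queue=[D,B,F,G,C,H,E] q_used=1 → run D
t=11: queue=[D,B,F,G,C,H,E] q_used=2 → run D
t=12: queue=[B,F,G,C,H,E,D] q_used=0 → run B
t=13: queue=[B,F,G,C,H,E,D] q_used=1 → run B
t=14: queue=[B,F,G,C,H,E,D] q_used=2 → run B
t=15: queue=[F,G,C,H,E,D] q_used=0 → run F
t=16: queue=[F,G,C,H,E,D] q_used=1 → run F
t=17: queue=[F,G,C,H,E,D] q_used=2 → run F
t=18: queue=[G,C,H,E,D,F] q_used=0 → run G
t=19: queue=[G,C,H,E,D,F] q_used=1 → run G
t=20: queue=[C,H,E,D,F] q_used=0 → run C
t=21: queue=[C,H,E,D,F] q_used=1 → run C
t=22: queue=[C,H,E,D,F] q_used=2 → run C
t=23: queue=[H,E,D,F] q_used=0 → run H
t=24: queue=[H,E,D,F] q_used=1 → run H
t=25: queue=[H,E,D,F] q_used=2 → run H
t=26: queue=[E,D,F,H] q_used=0 → run E
t=27: queue=[D,F,H] q_used=0 → run D
t=28: queue=[D,F,H] q_used=1 → run D
t=29: queue=[F,H] q_used=0 → run F
t=30: queue=[F,H] q_used=1 → run F
t=31: queue=[F,H] q_used=2 → run F
t=32: queue=[H,F] q_used=0 → run H
t=33: queue=[H,F] q_used=1 → run H
t=34: queue=[F] q_used=0 → run F
t=35: (idle)
t=36: (idle)
t=37: (idle)
t=38: (idle)
t=39: (idle)
t=40: (idle)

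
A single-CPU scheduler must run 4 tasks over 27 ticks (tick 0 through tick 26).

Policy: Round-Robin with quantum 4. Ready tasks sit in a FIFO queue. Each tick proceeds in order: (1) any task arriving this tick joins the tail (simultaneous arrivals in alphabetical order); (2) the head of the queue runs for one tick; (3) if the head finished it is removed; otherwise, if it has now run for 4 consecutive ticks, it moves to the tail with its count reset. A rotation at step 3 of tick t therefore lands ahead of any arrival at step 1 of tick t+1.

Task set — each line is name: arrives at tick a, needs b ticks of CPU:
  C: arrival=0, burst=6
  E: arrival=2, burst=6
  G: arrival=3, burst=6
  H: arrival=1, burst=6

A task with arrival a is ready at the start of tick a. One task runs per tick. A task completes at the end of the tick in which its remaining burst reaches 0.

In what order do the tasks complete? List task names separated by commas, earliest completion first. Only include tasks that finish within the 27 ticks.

t=0: queue=[C] q_used=0 → run C
t=1: queue=[C,H] q_used=1 → run C
t=2: queue=[C,H,E] q_used=2 → run C
t=3: queue=[C,H,E,G] q_used=3 → run C
t=4: queue=[H,E,G,C] q_used=0 → run H
t=5: queue=[H,E,G,C] q_used=1 → run H
t=6: queue=[H,E,G,C] q_used=2 → run H
t=7: queue=[H,E,G,C] q_used=3 → run H
t=8: queue=[E,G,C,H] q_used=0 → run E
t=9: queue=[E,G,C,H] q_used=1 → run E
t=10: queue=[E,G,C,H] q_used=2 → run E
t=11: queue=[E,G,C,H] q_used=3 → run E
t=12: queue=[G,C,H,E] q_used=0 → run G
t=13: queue=[G,C,H,E] q_used=1 → run G
t=14: queue=[G,C,H,E] q_used=2 → run G
t=15: queue=[G,C,H,E] q_used=3 → run G
t=16: queue=[C,H,E,G] q_used=0 → run C
t=17: queue=[C,H,E,G] q_used=1 → run C
t=18: queue=[H,E,G] q_used=0 → run H
t=19: queue=[H,E,G] q_used=1 → run H
t=20: queue=[E,G] q_used=0 → run E
t=21: queue=[E,G] q_used=1 → run E
t=22: queue=[G] q_used=0 → run G
t=23: queue=[G] q_used=1 → run G
t=24: (idle)
t=25: (idle)
t=26: (idle)

completion order = C, H, E, G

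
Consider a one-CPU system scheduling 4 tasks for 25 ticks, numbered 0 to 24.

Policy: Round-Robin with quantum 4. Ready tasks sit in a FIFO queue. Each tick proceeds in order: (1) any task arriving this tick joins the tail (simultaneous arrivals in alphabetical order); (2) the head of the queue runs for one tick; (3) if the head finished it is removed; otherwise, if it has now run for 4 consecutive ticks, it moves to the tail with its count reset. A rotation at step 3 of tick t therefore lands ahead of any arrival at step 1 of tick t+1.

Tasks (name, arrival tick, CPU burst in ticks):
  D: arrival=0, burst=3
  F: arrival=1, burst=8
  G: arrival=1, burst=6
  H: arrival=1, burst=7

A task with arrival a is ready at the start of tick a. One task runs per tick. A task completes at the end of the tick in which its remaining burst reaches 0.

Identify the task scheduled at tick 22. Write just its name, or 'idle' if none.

t=0: queue=[D] q_used=0 → run D
t=1: queue=[D,F,G,H] q_used=1 → run D
t=2: queue=[D,F,G,H] q_used=2 → run D
t=3: queue=[F,G,H] q_used=0 → run F
t=4: queue=[F,G,H] q_used=1 → run F
t=5: queue=[F,G,H] q_used=2 → run F
t=6: queue=[F,G,H] q_used=3 → run F
t=7: queue=[G,H,F] q_used=0 → run G
t=8: queue=[G,H,F] q_used=1 → run G
t=9: queue=[G,H,F] q_used=2 → run G
t=10: queue=[G,H,F] q_used=3 → run G
t=11: queue=[H,F,G] q_used=0 → run H
t=12: queue=[H,F,G] q_used=1 → run H
t=13: queue=[H,F,G] q_used=2 → run H
t=14: queue=[H,F,G] q_used=3 → run H
t=15: queue=[F,G,H] q_used=0 → run F
t=16: queue=[F,G,H] q_used=1 → run F
t=17: queue=[F,G,H] q_used=2 → run F
t=18: queue=[F,G,H] q_used=3 → run F
t=19: queue=[G,H] q_used=0 → run G
t=20: queue=[G,H] q_used=1 → run G
t=21: queue=[H] q_used=0 → run H
t=22: queue=[H] q_used=1 → run H
t=23: queue=[H] q_used=2 → run H
t=24: (idle)

running at tick 22 = H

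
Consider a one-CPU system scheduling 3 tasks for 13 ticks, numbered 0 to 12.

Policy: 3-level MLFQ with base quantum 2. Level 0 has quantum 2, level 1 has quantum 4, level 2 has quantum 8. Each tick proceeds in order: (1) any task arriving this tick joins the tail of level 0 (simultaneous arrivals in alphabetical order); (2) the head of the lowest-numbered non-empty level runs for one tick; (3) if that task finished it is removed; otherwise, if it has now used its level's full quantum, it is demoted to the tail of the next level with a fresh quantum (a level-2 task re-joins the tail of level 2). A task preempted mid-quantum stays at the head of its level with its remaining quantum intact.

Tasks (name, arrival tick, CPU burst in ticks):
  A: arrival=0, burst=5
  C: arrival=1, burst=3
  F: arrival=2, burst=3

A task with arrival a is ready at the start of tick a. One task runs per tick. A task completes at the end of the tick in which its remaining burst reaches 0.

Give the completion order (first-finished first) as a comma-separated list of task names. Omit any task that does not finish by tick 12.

t=0: L0/L1/L2 = A/-/- → run A
t=1: L0/L1/L2 = AC/-/- → run A
t=2: L0/L1/L2 = CF/A/- → run C
t=3: L0/L1/L2 = CF/A/- → run C
t=4: L0/L1/L2 = F/AC/- → run F
t=5: L0/L1/L2 = F/AC/- → run F
t=6: L0/L1/L2 = -/ACF/- → run A
t=7: L0/L1/L2 = -/ACF/- → run A
t=8: L0/L1/L2 = -/ACF/- → run A
t=9: L0/L1/L2 = -/CF/- → run C
t=10: L0/L1/L2 = -/F/- → run F
t=11: (idle)
t=12: (idle)

completion order = A, C, F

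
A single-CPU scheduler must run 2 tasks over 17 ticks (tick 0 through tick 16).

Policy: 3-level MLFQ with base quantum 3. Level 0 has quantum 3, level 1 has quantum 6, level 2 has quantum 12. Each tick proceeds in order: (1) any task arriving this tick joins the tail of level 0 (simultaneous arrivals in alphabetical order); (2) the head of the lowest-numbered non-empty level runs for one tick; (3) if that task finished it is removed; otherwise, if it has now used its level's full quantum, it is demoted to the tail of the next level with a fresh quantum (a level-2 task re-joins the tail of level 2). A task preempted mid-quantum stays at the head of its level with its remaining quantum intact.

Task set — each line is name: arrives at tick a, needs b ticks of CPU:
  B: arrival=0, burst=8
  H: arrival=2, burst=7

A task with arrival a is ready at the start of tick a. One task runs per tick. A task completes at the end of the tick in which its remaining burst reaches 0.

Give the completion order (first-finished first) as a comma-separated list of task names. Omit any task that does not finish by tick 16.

t=0: L0/L1/L2 = B/-/- → run B
t=1: L0/L1/L2 = B/-/- → run B
t=2: L0/L1/L2 = BH/-/- → run B
t=3: L0/L1/L2 = H/B/- → run H
t=4: L0/L1/L2 = H/B/- → run H
t=5: L0/L1/L2 = H/B/- → run H
t=6: L0/L1/L2 = -/BH/- → run B
t=7: L0/L1/L2 = -/BH/- → run B
t=8: L0/L1/L2 = -/BH/- → run B
t=9: L0/L1/L2 = -/BH/- → run B
t=10: L0/L1/L2 = -/BH/- → run B
t=11: L0/L1/L2 = -/H/- → run H
t=12: L0/L1/L2 = -/H/- → run H
t=13: L0/L1/L2 = -/H/- → run H
t=14: L0/L1/L2 = -/H/- → run H
t=15: (idle)
t=16: (idle)

completion order = B, H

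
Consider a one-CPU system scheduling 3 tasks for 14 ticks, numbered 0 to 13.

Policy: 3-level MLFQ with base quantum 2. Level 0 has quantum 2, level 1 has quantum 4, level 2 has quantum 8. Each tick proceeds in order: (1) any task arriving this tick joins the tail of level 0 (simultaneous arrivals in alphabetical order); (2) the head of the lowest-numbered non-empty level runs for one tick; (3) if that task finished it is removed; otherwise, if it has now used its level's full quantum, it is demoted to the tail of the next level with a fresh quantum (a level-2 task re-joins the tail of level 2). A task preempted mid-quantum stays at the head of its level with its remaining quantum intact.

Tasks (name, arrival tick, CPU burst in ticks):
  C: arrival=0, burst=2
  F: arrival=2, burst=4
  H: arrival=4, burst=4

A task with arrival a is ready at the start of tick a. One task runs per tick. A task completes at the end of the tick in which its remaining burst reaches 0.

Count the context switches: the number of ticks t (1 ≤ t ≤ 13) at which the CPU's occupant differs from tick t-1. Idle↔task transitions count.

t=0: L0/L1/L2 = C/-/- → run C
t=1: L0/L1/L2 = C/-/- → run C
t=2: L0/L1/L2 = F/-/- → run F
t=3: L0/L1/L2 = F/-/- → run F
t=4: L0/L1/L2 = H/F/- → run H
t=5: L0/L1/L2 = H/F/- → run H
t=6: L0/L1/L2 = -/FH/- → run F
t=7: L0/L1/L2 = -/FH/- → run F
t=8: L0/L1/L2 = -/H/- → run H
t=9: L0/L1/L2 = -/H/- → run H
t=10: (idle)
t=11: (idle)
t=12: (idle)
t=13: (idle)

context switches = 5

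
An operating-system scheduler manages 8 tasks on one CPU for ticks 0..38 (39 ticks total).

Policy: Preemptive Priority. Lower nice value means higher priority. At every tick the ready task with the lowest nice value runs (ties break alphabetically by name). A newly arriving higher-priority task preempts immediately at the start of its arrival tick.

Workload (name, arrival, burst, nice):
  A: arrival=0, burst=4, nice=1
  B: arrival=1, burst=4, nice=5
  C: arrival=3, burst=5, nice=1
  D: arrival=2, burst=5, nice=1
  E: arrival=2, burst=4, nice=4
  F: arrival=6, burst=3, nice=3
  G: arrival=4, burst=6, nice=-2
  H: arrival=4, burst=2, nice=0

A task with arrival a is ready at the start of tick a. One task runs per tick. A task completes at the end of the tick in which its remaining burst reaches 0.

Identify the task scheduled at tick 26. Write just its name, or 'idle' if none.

running at tick 26 = E

t=0: ready={A} → run A
t=1: ready={A,B} → run A
t=2: ready={A,B,D,E} → run A
t=3: ready={A,B,C,D,E} → run A
t=4: ready={B,C,D,E,G,H} → run G
t=5: ready={B,C,D,E,G,H} → run G
t=6: ready={B,C,D,E,F,G,H} → run G
t=7: ready={B,C,D,E,F,G,H} → run G
t=8: ready={B,C,D,E,F,G,H} → run G
t=9: ready={B,C,D,E,F,G,H} → run G
t=10: ready={B,C,D,E,F,H} → run H
t=11: ready={B,C,D,E,F,H} → run H
t=12: ready={B,C,D,E,F} → run C
t=13: ready={B,C,D,E,F} → run C
t=14: ready={B,C,D,E,F} → run C
t=15: ready={B,C,D,E,F} → run C
t=16: ready={B,C,D,E,F} → run C
t=17: ready={B,D,E,F} → run D
t=18: ready={B,D,E,F} → run D
t=19: ready={B,D,E,F} → run D
t=20: ready={B,D,E,F} → run D
t=21: ready={B,D,E,F} → run D
t=22: ready={B,E,F} → run F
t=23: ready={B,E,F} → run F
t=24: ready={B,E,F} → run F
t=25: ready={B,E} → run E
t=26: ready={B,E} → run E
t=27: ready={B,E} → run E
t=28: ready={B,E} → run E
t=29: ready={B} → run B
t=30: ready={B} → run B
t=31: ready={B} → run B
t=32: ready={B} → run B
t=33: (idle)
t=34: (idle)
t=35: (idle)
t=36: (idle)
t=37: (idle)
t=38: (idle)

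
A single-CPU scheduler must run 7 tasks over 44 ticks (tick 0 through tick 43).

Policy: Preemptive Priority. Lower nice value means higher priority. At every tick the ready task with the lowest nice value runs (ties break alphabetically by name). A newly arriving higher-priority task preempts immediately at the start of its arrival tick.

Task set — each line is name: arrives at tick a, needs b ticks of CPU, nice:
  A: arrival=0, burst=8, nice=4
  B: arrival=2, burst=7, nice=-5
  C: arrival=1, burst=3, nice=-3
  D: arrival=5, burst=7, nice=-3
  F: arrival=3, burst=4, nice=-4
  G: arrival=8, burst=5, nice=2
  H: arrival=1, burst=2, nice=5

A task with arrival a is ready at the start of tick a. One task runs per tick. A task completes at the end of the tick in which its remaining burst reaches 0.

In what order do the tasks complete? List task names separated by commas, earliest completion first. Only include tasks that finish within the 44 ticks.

t=0: ready={A} → run A
t=1: ready={A,C,H} → run C
t=2: ready={A,B,C,H} → run B
t=3: ready={A,B,C,F,H} → run B
t=4: ready={A,B,C,F,H} → run B
t=5: ready={A,B,C,D,F,H} → run B
t=6: ready={A,B,C,D,F,H} → run B
t=7: ready={A,B,C,D,F,H} → run B
t=8: ready={A,B,C,D,F,G,H} → run B
t=9: ready={A,C,D,F,G,H} → run F
t=10: ready={A,C,D,F,G,H} → run F
t=11: ready={A,C,D,F,G,H} → run F
t=12: ready={A,C,D,F,G,H} → run F
t=13: ready={A,C,D,G,H} → run C
t=14: ready={A,C,D,G,H} → run C
t=15: ready={A,D,G,H} → run D
t=16: ready={A,D,G,H} → run D
t=17: ready={A,D,G,H} → run D
t=18: ready={A,D,G,H} → run D
t=19: ready={A,D,G,H} → run D
t=20: ready={A,D,G,H} → run D
t=21: ready={A,D,G,H} → run D
t=22: ready={A,G,H} → run G
t=23: ready={A,G,H} → run G
t=24: ready={A,G,H} → run G
t=25: ready={A,G,H} → run G
t=26: ready={A,G,H} → run G
t=27: ready={A,H} → run A
t=28: ready={A,H} → run A
t=29: ready={A,H} → run A
t=30: ready={A,H} → run A
t=31: ready={A,H} → run A
t=32: ready={A,H} → run A
t=33: ready={A,H} → run A
t=34: ready={H} → run H
t=35: ready={H} → run H
t=36: (idle)
t=37: (idle)
t=38: (idle)
t=39: (idle)
t=40: (idle)
t=41: (idle)
t=42: (idle)
t=43: (idle)

completion order = B, F, C, D, G, A, H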